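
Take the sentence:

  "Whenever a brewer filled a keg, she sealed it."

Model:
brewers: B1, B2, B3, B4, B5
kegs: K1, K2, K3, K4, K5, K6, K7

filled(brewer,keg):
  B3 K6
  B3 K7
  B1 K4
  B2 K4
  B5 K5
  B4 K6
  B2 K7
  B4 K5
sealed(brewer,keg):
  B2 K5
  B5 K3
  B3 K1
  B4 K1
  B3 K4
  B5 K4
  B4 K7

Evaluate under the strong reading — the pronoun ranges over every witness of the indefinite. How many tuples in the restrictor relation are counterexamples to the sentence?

8

"it" takes "a keg" as antecedent — a donkey pronoun bound across the clause boundary.
Strong reading: for every (b,k) with filled(b,k), sealed(b,k).
Restrictor pairs: (B1,K4) ✗  (B2,K4) ✗  (B2,K7) ✗  (B3,K6) ✗  (B3,K7) ✗  (B4,K5) ✗  (B4,K6) ✗  (B5,K5) ✗
Counterexamples (restrictor pairs failing the scope): 8.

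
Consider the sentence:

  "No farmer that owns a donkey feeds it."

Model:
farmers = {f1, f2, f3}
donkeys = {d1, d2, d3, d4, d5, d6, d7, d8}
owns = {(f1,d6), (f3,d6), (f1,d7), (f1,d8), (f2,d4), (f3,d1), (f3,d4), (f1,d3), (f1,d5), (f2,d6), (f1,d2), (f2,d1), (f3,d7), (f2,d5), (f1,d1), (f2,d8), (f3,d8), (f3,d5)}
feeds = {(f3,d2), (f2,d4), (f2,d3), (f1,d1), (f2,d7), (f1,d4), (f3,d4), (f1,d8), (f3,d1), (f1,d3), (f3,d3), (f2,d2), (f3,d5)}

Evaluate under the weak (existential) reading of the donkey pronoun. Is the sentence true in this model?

False

"it" takes "a donkey" as antecedent — a donkey pronoun bound across the clause boundary.
Truth condition: for no (f,d) with owns(f,d) does feeds(f,d) hold.
Restrictor pairs — does the scope hold? (f1,d1):holds  (f1,d2):fails  (f1,d3):holds  (f1,d5):fails  (f1,d6):fails  (f1,d7):fails  (f1,d8):holds  (f2,d1):fails  (f2,d4):holds  (f2,d5):fails  (f2,d6):fails  (f2,d8):fails  (f3,d1):holds  (f3,d4):holds  (f3,d5):holds  (f3,d6):fails  (f3,d7):fails  (f3,d8):fails
Scope holds for 7 pair(s), so the sentence is false.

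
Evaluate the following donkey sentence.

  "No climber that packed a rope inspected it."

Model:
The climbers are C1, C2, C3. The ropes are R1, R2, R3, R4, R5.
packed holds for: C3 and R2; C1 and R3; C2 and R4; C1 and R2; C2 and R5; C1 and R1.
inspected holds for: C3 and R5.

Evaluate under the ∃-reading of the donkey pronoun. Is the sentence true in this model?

True

"it" takes "a rope" as antecedent — a donkey pronoun bound across the clause boundary.
Truth condition: for no (c,r) with packed(c,r) does inspected(c,r) hold.
Restrictor pairs — does the scope hold? (C1,R1):fails  (C1,R2):fails  (C1,R3):fails  (C2,R4):fails  (C2,R5):fails  (C3,R2):fails
Scope holds for no restrictor pair, so the sentence is true.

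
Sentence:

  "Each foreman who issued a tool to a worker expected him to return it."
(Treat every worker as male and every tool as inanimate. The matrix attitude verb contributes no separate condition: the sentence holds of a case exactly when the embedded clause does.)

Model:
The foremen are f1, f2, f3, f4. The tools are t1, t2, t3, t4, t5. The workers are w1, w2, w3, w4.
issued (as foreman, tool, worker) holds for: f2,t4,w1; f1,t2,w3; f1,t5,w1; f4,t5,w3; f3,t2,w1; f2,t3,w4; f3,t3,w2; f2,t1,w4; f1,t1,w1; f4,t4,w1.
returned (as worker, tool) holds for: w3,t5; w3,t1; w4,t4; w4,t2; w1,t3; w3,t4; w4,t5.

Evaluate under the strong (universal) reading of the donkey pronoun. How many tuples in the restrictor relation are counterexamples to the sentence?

"him" takes "a worker" as antecedent and "it" takes "a tool"; both are donkey pronouns co-varying with the restrictor.
Strong reading: for every (f,t,w) with issued(f,t,w), returned(w,t).
Restrictor triples: (f1,t1,w1)→returned(w1,t1) ✗  (f1,t2,w3)→returned(w3,t2) ✗  (f1,t5,w1)→returned(w1,t5) ✗  (f2,t1,w4)→returned(w4,t1) ✗  (f2,t3,w4)→returned(w4,t3) ✗  (f2,t4,w1)→returned(w1,t4) ✗  (f3,t2,w1)→returned(w1,t2) ✗  (f3,t3,w2)→returned(w2,t3) ✗  (f4,t4,w1)→returned(w1,t4) ✗  (f4,t5,w3)→returned(w3,t5) ✓
Counterexamples (restrictor triples failing the scope): 9.

9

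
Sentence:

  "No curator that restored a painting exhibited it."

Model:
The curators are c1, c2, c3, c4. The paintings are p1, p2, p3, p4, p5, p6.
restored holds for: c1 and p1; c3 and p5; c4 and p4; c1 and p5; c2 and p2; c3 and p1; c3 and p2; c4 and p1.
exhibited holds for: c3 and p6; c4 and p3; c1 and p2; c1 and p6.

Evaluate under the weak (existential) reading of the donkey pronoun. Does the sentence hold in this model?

True

"it" takes "a painting" as antecedent — a donkey pronoun bound across the clause boundary.
Truth condition: for no (c,p) with restored(c,p) does exhibited(c,p) hold.
Restrictor pairs — does the scope hold? (c1,p1):fails  (c1,p5):fails  (c2,p2):fails  (c3,p1):fails  (c3,p2):fails  (c3,p5):fails  (c4,p1):fails  (c4,p4):fails
Scope holds for no restrictor pair, so the sentence is true.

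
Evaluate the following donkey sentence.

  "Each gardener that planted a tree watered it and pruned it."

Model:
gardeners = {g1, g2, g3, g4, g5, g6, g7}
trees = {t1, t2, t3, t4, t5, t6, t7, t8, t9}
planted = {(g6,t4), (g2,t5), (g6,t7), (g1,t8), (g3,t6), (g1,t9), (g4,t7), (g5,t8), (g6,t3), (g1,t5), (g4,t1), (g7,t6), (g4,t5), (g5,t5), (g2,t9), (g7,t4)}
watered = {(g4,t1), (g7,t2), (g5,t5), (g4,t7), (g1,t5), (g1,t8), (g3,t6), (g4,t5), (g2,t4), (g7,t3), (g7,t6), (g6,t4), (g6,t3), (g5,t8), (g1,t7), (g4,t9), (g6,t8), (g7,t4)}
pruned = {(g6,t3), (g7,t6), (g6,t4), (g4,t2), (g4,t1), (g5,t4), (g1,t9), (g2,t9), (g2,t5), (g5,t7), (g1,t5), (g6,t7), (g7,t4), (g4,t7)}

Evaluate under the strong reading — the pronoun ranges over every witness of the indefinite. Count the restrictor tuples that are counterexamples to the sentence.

"it" takes "a tree" as antecedent — a donkey pronoun bound across the clause boundary.
Strong reading: for every (g,t) with planted(g,t), watered(g,t) ∧ pruned(g,t).
Restrictor pairs: (g1,t5) ✓  (g1,t8) ✗  (g1,t9) ✗  (g2,t5) ✗  (g2,t9) ✗  (g3,t6) ✗  (g4,t1) ✓  (g4,t5) ✗  (g4,t7) ✓  (g5,t5) ✗  (g5,t8) ✗  (g6,t3) ✓  (g6,t4) ✓  (g6,t7) ✗  (g7,t4) ✓  (g7,t6) ✓
Counterexamples (restrictor pairs failing the scope): 9.

9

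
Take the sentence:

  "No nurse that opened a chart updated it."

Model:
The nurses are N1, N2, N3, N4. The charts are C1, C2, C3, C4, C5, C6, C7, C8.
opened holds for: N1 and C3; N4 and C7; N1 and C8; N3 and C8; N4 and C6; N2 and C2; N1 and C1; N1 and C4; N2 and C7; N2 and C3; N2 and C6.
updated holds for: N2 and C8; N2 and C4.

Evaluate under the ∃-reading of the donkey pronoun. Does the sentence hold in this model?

True

"it" takes "a chart" as antecedent — a donkey pronoun bound across the clause boundary.
Truth condition: for no (n,c) with opened(n,c) does updated(n,c) hold.
Restrictor pairs — does the scope hold? (N1,C1):fails  (N1,C3):fails  (N1,C4):fails  (N1,C8):fails  (N2,C2):fails  (N2,C3):fails  (N2,C6):fails  (N2,C7):fails  (N3,C8):fails  (N4,C6):fails  (N4,C7):fails
Scope holds for no restrictor pair, so the sentence is true.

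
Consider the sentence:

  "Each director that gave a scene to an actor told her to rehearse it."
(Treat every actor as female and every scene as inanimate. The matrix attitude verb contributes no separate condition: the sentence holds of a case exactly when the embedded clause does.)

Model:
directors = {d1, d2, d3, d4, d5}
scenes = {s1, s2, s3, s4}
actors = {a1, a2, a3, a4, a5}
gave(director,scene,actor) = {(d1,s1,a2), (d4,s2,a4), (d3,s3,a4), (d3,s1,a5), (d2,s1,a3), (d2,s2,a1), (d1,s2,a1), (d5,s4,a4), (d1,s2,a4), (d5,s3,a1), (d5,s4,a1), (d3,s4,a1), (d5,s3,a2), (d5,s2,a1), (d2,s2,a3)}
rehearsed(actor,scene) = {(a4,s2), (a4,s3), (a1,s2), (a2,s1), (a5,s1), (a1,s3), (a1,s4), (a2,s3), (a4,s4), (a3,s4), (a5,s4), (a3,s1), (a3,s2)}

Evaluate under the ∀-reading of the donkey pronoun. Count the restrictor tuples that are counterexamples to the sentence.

"her" takes "an actor" as antecedent and "it" takes "a scene"; both are donkey pronouns co-varying with the restrictor.
Strong reading: for every (d,s,a) with gave(d,s,a), rehearsed(a,s).
Restrictor triples: (d1,s1,a2)→rehearsed(a2,s1) ✓  (d1,s2,a1)→rehearsed(a1,s2) ✓  (d1,s2,a4)→rehearsed(a4,s2) ✓  (d2,s1,a3)→rehearsed(a3,s1) ✓  (d2,s2,a1)→rehearsed(a1,s2) ✓  (d2,s2,a3)→rehearsed(a3,s2) ✓  (d3,s1,a5)→rehearsed(a5,s1) ✓  (d3,s3,a4)→rehearsed(a4,s3) ✓  (d3,s4,a1)→rehearsed(a1,s4) ✓  (d4,s2,a4)→rehearsed(a4,s2) ✓  (d5,s2,a1)→rehearsed(a1,s2) ✓  (d5,s3,a1)→rehearsed(a1,s3) ✓  (d5,s3,a2)→rehearsed(a2,s3) ✓  (d5,s4,a1)→rehearsed(a1,s4) ✓  (d5,s4,a4)→rehearsed(a4,s4) ✓
Counterexamples (restrictor triples failing the scope): 0.

0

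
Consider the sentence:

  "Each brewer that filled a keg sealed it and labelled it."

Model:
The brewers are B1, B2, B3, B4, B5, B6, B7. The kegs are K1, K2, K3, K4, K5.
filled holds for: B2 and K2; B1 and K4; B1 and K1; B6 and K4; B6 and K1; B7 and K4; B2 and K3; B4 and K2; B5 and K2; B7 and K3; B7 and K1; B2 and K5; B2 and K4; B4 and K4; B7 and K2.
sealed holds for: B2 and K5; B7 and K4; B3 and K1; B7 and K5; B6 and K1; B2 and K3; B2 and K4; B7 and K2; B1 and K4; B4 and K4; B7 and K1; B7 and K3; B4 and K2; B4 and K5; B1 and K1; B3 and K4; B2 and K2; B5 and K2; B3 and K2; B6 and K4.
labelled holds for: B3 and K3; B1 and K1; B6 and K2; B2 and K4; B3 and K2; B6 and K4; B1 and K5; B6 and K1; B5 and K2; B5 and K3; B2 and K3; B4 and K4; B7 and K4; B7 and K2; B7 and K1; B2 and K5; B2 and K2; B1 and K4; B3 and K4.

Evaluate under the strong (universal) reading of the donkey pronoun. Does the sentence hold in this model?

"it" takes "a keg" as antecedent — a donkey pronoun bound across the clause boundary.
Strong reading: for every (b,k) with filled(b,k), sealed(b,k) ∧ labelled(b,k).
Restrictor pairs: (B1,K1) ✓  (B1,K4) ✓  (B2,K2) ✓  (B2,K3) ✓  (B2,K4) ✓  (B2,K5) ✓  (B4,K2) ✗  (B4,K4) ✓  (B5,K2) ✓  (B6,K1) ✓  (B6,K4) ✓  (B7,K1) ✓  (B7,K2) ✓  (B7,K3) ✗  (B7,K4) ✓
Counterexample: (B4,K2) is in filled but fails the scope.

False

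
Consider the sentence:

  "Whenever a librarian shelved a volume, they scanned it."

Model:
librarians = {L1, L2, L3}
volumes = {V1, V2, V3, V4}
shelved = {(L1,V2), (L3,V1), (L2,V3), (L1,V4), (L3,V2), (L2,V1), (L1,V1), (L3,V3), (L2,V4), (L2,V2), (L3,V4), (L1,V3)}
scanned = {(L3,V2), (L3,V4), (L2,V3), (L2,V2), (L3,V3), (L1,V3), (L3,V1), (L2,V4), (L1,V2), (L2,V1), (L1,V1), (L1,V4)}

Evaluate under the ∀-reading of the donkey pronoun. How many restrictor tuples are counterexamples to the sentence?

"it" takes "a volume" as antecedent — a donkey pronoun bound across the clause boundary.
Strong reading: for every (l,v) with shelved(l,v), scanned(l,v).
Restrictor pairs: (L1,V1) ✓  (L1,V2) ✓  (L1,V3) ✓  (L1,V4) ✓  (L2,V1) ✓  (L2,V2) ✓  (L2,V3) ✓  (L2,V4) ✓  (L3,V1) ✓  (L3,V2) ✓  (L3,V3) ✓  (L3,V4) ✓
Counterexamples (restrictor pairs failing the scope): 0.

0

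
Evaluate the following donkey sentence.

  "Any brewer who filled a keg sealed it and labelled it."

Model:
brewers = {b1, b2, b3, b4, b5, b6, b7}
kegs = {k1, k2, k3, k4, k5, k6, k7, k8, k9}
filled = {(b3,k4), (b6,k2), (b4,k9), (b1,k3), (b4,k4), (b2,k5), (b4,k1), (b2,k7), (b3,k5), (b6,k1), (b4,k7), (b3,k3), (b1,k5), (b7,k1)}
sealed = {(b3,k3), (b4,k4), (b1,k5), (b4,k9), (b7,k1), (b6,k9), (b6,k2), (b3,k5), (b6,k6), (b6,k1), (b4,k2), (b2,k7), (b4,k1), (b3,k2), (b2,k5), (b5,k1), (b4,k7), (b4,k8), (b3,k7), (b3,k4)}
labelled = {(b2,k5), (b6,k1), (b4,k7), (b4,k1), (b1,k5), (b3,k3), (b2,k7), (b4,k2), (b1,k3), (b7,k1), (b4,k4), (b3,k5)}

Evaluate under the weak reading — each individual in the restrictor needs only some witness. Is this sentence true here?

True

"it" takes "a keg" as antecedent — a donkey pronoun bound across the clause boundary.
Weak reading: every brewer b with some filled-keg has at least one filled-keg k such that sealed(b,k) ∧ labelled(b,k).
Per brewer: b1:✓  b2:✓  b3:✓  b4:✓  b6:✓  b7:✓
Every brewer in the restrictor has a witness.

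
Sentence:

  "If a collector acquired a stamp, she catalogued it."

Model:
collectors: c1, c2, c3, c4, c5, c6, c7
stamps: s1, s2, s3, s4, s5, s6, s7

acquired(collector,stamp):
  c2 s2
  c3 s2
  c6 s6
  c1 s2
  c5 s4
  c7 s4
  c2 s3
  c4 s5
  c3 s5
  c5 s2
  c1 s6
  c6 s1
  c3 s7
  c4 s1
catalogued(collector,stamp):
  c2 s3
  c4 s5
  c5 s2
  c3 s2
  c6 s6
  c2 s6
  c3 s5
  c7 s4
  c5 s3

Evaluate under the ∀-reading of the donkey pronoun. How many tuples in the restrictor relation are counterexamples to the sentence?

7

"it" takes "a stamp" as antecedent — a donkey pronoun bound across the clause boundary.
Strong reading: for every (c,s) with acquired(c,s), catalogued(c,s).
Restrictor pairs: (c1,s2) ✗  (c1,s6) ✗  (c2,s2) ✗  (c2,s3) ✓  (c3,s2) ✓  (c3,s5) ✓  (c3,s7) ✗  (c4,s1) ✗  (c4,s5) ✓  (c5,s2) ✓  (c5,s4) ✗  (c6,s1) ✗  (c6,s6) ✓  (c7,s4) ✓
Counterexamples (restrictor pairs failing the scope): 7.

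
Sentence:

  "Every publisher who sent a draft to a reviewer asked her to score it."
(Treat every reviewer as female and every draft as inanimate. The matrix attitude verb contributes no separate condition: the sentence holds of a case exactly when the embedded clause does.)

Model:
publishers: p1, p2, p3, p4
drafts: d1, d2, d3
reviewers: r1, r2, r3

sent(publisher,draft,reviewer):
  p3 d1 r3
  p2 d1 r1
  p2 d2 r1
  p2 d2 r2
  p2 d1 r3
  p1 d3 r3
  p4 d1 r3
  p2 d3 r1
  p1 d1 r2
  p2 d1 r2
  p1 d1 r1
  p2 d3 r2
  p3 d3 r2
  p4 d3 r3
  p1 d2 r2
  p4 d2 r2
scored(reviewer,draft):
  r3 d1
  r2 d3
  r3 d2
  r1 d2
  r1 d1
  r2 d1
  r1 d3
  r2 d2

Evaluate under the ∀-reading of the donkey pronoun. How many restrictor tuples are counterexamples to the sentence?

"her" takes "a reviewer" as antecedent and "it" takes "a draft"; both are donkey pronouns co-varying with the restrictor.
Strong reading: for every (p,d,r) with sent(p,d,r), scored(r,d).
Restrictor triples: (p1,d1,r1)→scored(r1,d1) ✓  (p1,d1,r2)→scored(r2,d1) ✓  (p1,d2,r2)→scored(r2,d2) ✓  (p1,d3,r3)→scored(r3,d3) ✗  (p2,d1,r1)→scored(r1,d1) ✓  (p2,d1,r2)→scored(r2,d1) ✓  (p2,d1,r3)→scored(r3,d1) ✓  (p2,d2,r1)→scored(r1,d2) ✓  (p2,d2,r2)→scored(r2,d2) ✓  (p2,d3,r1)→scored(r1,d3) ✓  (p2,d3,r2)→scored(r2,d3) ✓  (p3,d1,r3)→scored(r3,d1) ✓  (p3,d3,r2)→scored(r2,d3) ✓  (p4,d1,r3)→scored(r3,d1) ✓  (p4,d2,r2)→scored(r2,d2) ✓  (p4,d3,r3)→scored(r3,d3) ✗
Counterexamples (restrictor triples failing the scope): 2.

2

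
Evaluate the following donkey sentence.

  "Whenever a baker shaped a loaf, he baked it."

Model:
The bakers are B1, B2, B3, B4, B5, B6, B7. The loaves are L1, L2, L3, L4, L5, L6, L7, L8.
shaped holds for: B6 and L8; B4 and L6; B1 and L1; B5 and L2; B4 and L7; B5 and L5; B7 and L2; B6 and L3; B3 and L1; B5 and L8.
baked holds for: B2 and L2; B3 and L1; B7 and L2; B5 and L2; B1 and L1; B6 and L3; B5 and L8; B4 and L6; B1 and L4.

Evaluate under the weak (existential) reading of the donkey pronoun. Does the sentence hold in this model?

True

"it" takes "a loaf" as antecedent — a donkey pronoun bound across the clause boundary.
Weak reading: every baker b with some shaped-loaf has at least one shaped-loaf l such that baked(b,l).
Per baker: B1:✓  B3:✓  B4:✓  B5:✓  B6:✓  B7:✓
Every baker in the restrictor has a witness.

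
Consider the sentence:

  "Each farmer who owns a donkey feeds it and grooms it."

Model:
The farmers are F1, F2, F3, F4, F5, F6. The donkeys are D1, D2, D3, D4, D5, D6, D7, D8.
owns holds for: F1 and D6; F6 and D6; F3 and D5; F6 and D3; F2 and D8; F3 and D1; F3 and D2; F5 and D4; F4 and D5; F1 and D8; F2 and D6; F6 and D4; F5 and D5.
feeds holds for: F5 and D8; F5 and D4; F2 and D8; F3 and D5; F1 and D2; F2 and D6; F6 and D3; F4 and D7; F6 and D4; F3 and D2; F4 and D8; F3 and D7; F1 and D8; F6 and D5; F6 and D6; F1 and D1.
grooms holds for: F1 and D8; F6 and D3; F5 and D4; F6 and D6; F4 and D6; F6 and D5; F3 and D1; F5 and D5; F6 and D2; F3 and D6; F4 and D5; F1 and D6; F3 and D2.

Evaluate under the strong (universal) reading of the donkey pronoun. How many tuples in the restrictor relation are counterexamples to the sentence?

"it" takes "a donkey" as antecedent — a donkey pronoun bound across the clause boundary.
Strong reading: for every (f,d) with owns(f,d), feeds(f,d) ∧ grooms(f,d).
Restrictor pairs: (F1,D6) ✗  (F1,D8) ✓  (F2,D6) ✗  (F2,D8) ✗  (F3,D1) ✗  (F3,D2) ✓  (F3,D5) ✗  (F4,D5) ✗  (F5,D4) ✓  (F5,D5) ✗  (F6,D3) ✓  (F6,D4) ✗  (F6,D6) ✓
Counterexamples (restrictor pairs failing the scope): 8.

8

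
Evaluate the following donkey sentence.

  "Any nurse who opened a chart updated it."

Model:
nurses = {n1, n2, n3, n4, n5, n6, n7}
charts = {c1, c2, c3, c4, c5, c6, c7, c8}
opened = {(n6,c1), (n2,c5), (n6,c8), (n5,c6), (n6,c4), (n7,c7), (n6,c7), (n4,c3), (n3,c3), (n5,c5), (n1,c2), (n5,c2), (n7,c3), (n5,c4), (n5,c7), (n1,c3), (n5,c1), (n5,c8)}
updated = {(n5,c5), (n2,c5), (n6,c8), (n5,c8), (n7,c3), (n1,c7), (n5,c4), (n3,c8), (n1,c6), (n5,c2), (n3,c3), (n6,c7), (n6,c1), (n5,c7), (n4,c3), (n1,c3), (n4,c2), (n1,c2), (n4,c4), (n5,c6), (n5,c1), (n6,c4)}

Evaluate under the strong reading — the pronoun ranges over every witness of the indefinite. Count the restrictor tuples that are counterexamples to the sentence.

1

"it" takes "a chart" as antecedent — a donkey pronoun bound across the clause boundary.
Strong reading: for every (n,c) with opened(n,c), updated(n,c).
Restrictor pairs: (n1,c2) ✓  (n1,c3) ✓  (n2,c5) ✓  (n3,c3) ✓  (n4,c3) ✓  (n5,c1) ✓  (n5,c2) ✓  (n5,c4) ✓  (n5,c5) ✓  (n5,c6) ✓  (n5,c7) ✓  (n5,c8) ✓  (n6,c1) ✓  (n6,c4) ✓  (n6,c7) ✓  (n6,c8) ✓  (n7,c3) ✓  (n7,c7) ✗
Counterexamples (restrictor pairs failing the scope): 1.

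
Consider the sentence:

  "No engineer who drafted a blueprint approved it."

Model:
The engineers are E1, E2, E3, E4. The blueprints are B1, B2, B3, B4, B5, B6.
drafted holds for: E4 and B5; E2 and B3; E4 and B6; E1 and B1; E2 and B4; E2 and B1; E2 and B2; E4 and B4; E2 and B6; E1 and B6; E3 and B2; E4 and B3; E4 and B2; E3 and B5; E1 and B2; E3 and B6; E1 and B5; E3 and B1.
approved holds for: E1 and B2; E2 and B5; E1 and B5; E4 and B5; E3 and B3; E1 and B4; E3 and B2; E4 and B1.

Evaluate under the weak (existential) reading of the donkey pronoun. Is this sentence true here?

False

"it" takes "a blueprint" as antecedent — a donkey pronoun bound across the clause boundary.
Truth condition: for no (e,b) with drafted(e,b) does approved(e,b) hold.
Restrictor pairs — does the scope hold? (E1,B1):fails  (E1,B2):holds  (E1,B5):holds  (E1,B6):fails  (E2,B1):fails  (E2,B2):fails  (E2,B3):fails  (E2,B4):fails  (E2,B6):fails  (E3,B1):fails  (E3,B2):holds  (E3,B5):fails  (E3,B6):fails  (E4,B2):fails  (E4,B3):fails  (E4,B4):fails  (E4,B5):holds  (E4,B6):fails
Scope holds for 4 pair(s), so the sentence is false.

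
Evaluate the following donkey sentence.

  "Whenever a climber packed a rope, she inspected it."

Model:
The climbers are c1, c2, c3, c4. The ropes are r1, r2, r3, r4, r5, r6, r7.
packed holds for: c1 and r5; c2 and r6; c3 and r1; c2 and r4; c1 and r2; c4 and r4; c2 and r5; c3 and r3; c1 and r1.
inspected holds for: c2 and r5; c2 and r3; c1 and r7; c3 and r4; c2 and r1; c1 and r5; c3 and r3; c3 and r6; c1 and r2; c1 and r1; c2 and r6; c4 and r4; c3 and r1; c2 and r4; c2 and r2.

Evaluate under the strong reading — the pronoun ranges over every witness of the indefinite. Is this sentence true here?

True

"it" takes "a rope" as antecedent — a donkey pronoun bound across the clause boundary.
Strong reading: for every (c,r) with packed(c,r), inspected(c,r).
Restrictor pairs: (c1,r1) ✓  (c1,r2) ✓  (c1,r5) ✓  (c2,r4) ✓  (c2,r5) ✓  (c2,r6) ✓  (c3,r1) ✓  (c3,r3) ✓  (c4,r4) ✓
Every restrictor pair satisfies the scope.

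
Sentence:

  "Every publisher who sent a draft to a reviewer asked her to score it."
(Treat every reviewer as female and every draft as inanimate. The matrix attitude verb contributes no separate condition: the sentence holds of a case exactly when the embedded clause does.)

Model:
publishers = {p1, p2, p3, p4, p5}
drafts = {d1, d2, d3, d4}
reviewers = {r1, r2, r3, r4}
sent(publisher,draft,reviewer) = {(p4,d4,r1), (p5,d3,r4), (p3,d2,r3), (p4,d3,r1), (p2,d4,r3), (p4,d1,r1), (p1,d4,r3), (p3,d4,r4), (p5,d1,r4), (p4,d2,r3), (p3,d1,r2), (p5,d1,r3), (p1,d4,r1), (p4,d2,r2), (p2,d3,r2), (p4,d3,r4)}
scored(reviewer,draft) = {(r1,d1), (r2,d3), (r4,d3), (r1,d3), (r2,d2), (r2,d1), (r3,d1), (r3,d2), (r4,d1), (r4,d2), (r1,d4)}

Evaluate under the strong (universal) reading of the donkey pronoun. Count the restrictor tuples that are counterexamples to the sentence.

"her" takes "a reviewer" as antecedent and "it" takes "a draft"; both are donkey pronouns co-varying with the restrictor.
Strong reading: for every (p,d,r) with sent(p,d,r), scored(r,d).
Restrictor triples: (p1,d4,r1)→scored(r1,d4) ✓  (p1,d4,r3)→scored(r3,d4) ✗  (p2,d3,r2)→scored(r2,d3) ✓  (p2,d4,r3)→scored(r3,d4) ✗  (p3,d1,r2)→scored(r2,d1) ✓  (p3,d2,r3)→scored(r3,d2) ✓  (p3,d4,r4)→scored(r4,d4) ✗  (p4,d1,r1)→scored(r1,d1) ✓  (p4,d2,r2)→scored(r2,d2) ✓  (p4,d2,r3)→scored(r3,d2) ✓  (p4,d3,r1)→scored(r1,d3) ✓  (p4,d3,r4)→scored(r4,d3) ✓  (p4,d4,r1)→scored(r1,d4) ✓  (p5,d1,r3)→scored(r3,d1) ✓  (p5,d1,r4)→scored(r4,d1) ✓  (p5,d3,r4)→scored(r4,d3) ✓
Counterexamples (restrictor triples failing the scope): 3.

3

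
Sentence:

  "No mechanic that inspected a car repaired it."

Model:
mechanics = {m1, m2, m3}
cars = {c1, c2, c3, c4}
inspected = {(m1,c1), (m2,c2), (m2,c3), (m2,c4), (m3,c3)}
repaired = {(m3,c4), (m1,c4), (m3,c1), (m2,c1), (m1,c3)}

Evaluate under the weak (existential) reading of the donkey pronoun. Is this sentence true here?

True

"it" takes "a car" as antecedent — a donkey pronoun bound across the clause boundary.
Truth condition: for no (m,c) with inspected(m,c) does repaired(m,c) hold.
Restrictor pairs — does the scope hold? (m1,c1):fails  (m2,c2):fails  (m2,c3):fails  (m2,c4):fails  (m3,c3):fails
Scope holds for no restrictor pair, so the sentence is true.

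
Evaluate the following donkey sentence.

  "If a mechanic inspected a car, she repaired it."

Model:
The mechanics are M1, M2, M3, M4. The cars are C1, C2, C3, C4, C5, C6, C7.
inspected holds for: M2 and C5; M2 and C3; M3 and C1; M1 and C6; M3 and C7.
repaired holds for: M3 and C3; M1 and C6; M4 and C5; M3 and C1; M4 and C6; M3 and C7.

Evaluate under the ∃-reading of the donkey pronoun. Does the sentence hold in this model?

"it" takes "a car" as antecedent — a donkey pronoun bound across the clause boundary.
Weak reading: every mechanic m with some inspected-car has at least one inspected-car c such that repaired(m,c).
Per mechanic: M1:✓  M2:✗  M3:✓
M2 has no witness among its inspected-cars.

False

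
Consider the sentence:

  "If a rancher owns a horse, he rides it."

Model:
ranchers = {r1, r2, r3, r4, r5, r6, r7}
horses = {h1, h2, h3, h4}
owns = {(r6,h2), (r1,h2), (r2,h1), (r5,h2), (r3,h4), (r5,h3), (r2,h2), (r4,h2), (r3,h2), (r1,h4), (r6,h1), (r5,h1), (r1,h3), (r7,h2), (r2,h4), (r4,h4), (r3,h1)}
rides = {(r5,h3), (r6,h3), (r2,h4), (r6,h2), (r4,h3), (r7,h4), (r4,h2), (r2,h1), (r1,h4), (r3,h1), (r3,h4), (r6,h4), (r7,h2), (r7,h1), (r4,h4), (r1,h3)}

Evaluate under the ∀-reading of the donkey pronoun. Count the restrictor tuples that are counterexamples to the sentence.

"it" takes "a horse" as antecedent — a donkey pronoun bound across the clause boundary.
Strong reading: for every (r,h) with owns(r,h), rides(r,h).
Restrictor pairs: (r1,h2) ✗  (r1,h3) ✓  (r1,h4) ✓  (r2,h1) ✓  (r2,h2) ✗  (r2,h4) ✓  (r3,h1) ✓  (r3,h2) ✗  (r3,h4) ✓  (r4,h2) ✓  (r4,h4) ✓  (r5,h1) ✗  (r5,h2) ✗  (r5,h3) ✓  (r6,h1) ✗  (r6,h2) ✓  (r7,h2) ✓
Counterexamples (restrictor pairs failing the scope): 6.

6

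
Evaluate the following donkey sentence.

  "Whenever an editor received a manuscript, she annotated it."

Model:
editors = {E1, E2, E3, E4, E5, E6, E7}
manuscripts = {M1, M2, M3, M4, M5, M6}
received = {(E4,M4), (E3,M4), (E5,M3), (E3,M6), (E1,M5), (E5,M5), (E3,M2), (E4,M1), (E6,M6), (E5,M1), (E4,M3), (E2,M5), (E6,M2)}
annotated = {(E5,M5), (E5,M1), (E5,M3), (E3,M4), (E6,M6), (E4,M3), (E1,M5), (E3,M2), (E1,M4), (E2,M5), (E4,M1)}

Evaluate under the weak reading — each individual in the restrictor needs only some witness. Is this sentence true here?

True

"it" takes "a manuscript" as antecedent — a donkey pronoun bound across the clause boundary.
Weak reading: every editor e with some received-manuscript has at least one received-manuscript m such that annotated(e,m).
Per editor: E1:✓  E2:✓  E3:✓  E4:✓  E5:✓  E6:✓
Every editor in the restrictor has a witness.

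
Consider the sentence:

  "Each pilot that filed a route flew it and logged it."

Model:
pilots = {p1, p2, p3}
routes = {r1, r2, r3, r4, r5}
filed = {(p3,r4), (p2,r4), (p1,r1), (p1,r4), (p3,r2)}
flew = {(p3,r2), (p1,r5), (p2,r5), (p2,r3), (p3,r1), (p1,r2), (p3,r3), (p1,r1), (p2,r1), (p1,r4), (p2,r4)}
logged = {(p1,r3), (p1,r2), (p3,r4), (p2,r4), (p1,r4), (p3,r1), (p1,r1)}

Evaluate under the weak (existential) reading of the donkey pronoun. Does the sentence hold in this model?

False

"it" takes "a route" as antecedent — a donkey pronoun bound across the clause boundary.
Weak reading: every pilot p with some filed-route has at least one filed-route r such that flew(p,r) ∧ logged(p,r).
Per pilot: p1:✓  p2:✓  p3:✗
p3 has no witness among its filed-routes.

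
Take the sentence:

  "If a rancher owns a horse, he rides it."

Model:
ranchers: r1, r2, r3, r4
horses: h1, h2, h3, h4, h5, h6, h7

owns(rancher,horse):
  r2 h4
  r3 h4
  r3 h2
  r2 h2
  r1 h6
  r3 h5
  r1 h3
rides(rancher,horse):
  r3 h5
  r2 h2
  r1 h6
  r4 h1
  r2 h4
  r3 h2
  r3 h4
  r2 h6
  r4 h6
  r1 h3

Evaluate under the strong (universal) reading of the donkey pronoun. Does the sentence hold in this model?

"it" takes "a horse" as antecedent — a donkey pronoun bound across the clause boundary.
Strong reading: for every (r,h) with owns(r,h), rides(r,h).
Restrictor pairs: (r1,h3) ✓  (r1,h6) ✓  (r2,h2) ✓  (r2,h4) ✓  (r3,h2) ✓  (r3,h4) ✓  (r3,h5) ✓
Every restrictor pair satisfies the scope.

True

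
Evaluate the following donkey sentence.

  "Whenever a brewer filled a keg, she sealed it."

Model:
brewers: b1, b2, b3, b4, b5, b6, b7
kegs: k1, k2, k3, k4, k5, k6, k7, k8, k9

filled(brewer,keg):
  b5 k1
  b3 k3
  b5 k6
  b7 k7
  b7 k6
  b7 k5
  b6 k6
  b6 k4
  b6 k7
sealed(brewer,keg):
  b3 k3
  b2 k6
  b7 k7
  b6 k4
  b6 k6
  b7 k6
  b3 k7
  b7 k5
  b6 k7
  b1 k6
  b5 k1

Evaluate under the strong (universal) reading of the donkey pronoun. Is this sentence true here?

"it" takes "a keg" as antecedent — a donkey pronoun bound across the clause boundary.
Strong reading: for every (b,k) with filled(b,k), sealed(b,k).
Restrictor pairs: (b3,k3) ✓  (b5,k1) ✓  (b5,k6) ✗  (b6,k4) ✓  (b6,k6) ✓  (b6,k7) ✓  (b7,k5) ✓  (b7,k6) ✓  (b7,k7) ✓
Counterexample: (b5,k6) is in filled but fails the scope.

False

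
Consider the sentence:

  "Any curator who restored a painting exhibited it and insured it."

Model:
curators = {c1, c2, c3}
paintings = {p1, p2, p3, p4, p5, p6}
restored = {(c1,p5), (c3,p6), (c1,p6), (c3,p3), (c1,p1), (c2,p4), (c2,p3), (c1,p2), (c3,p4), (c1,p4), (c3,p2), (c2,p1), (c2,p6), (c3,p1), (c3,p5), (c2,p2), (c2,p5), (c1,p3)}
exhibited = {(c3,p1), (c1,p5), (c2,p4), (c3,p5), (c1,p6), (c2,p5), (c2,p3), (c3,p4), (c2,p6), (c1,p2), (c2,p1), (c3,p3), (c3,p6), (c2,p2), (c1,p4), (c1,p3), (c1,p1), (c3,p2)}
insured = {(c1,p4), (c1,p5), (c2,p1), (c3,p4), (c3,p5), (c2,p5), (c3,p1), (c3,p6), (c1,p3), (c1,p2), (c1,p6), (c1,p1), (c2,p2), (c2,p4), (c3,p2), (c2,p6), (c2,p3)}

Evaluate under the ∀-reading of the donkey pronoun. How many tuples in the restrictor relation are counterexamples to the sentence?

"it" takes "a painting" as antecedent — a donkey pronoun bound across the clause boundary.
Strong reading: for every (c,p) with restored(c,p), exhibited(c,p) ∧ insured(c,p).
Restrictor pairs: (c1,p1) ✓  (c1,p2) ✓  (c1,p3) ✓  (c1,p4) ✓  (c1,p5) ✓  (c1,p6) ✓  (c2,p1) ✓  (c2,p2) ✓  (c2,p3) ✓  (c2,p4) ✓  (c2,p5) ✓  (c2,p6) ✓  (c3,p1) ✓  (c3,p2) ✓  (c3,p3) ✗  (c3,p4) ✓  (c3,p5) ✓  (c3,p6) ✓
Counterexamples (restrictor pairs failing the scope): 1.

1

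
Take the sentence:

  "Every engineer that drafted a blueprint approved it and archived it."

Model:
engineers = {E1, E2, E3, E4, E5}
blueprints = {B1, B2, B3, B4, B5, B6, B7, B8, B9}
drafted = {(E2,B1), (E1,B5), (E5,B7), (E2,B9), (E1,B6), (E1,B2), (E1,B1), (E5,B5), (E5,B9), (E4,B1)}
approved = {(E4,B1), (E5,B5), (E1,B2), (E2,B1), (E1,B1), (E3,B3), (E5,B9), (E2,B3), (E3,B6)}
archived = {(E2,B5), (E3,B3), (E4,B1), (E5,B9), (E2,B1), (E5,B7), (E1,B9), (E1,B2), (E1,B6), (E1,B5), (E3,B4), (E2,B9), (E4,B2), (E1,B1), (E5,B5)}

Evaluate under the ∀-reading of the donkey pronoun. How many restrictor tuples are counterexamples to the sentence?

4

"it" takes "a blueprint" as antecedent — a donkey pronoun bound across the clause boundary.
Strong reading: for every (e,b) with drafted(e,b), approved(e,b) ∧ archived(e,b).
Restrictor pairs: (E1,B1) ✓  (E1,B2) ✓  (E1,B5) ✗  (E1,B6) ✗  (E2,B1) ✓  (E2,B9) ✗  (E4,B1) ✓  (E5,B5) ✓  (E5,B7) ✗  (E5,B9) ✓
Counterexamples (restrictor pairs failing the scope): 4.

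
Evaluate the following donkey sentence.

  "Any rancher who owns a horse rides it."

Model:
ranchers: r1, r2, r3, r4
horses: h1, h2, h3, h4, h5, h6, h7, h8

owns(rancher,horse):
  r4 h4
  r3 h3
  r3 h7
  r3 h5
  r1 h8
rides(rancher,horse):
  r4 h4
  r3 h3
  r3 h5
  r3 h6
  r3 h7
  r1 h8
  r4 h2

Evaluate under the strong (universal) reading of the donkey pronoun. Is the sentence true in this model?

True

"it" takes "a horse" as antecedent — a donkey pronoun bound across the clause boundary.
Strong reading: for every (r,h) with owns(r,h), rides(r,h).
Restrictor pairs: (r1,h8) ✓  (r3,h3) ✓  (r3,h5) ✓  (r3,h7) ✓  (r4,h4) ✓
Every restrictor pair satisfies the scope.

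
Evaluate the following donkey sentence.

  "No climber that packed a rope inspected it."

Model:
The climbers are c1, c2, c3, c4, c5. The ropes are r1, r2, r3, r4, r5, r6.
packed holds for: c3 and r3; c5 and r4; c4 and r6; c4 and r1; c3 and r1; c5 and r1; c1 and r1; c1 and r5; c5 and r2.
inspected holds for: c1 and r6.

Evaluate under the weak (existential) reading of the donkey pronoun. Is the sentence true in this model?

True

"it" takes "a rope" as antecedent — a donkey pronoun bound across the clause boundary.
Truth condition: for no (c,r) with packed(c,r) does inspected(c,r) hold.
Restrictor pairs — does the scope hold? (c1,r1):fails  (c1,r5):fails  (c3,r1):fails  (c3,r3):fails  (c4,r1):fails  (c4,r6):fails  (c5,r1):fails  (c5,r2):fails  (c5,r4):fails
Scope holds for no restrictor pair, so the sentence is true.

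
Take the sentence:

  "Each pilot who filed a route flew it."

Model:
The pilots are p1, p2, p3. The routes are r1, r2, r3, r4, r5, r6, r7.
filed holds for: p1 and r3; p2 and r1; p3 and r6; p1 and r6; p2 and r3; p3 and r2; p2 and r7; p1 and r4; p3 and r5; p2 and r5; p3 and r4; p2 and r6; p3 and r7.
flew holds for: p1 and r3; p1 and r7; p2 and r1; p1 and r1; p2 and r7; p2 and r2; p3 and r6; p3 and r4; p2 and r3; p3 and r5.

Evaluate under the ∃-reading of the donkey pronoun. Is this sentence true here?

True

"it" takes "a route" as antecedent — a donkey pronoun bound across the clause boundary.
Weak reading: every pilot p with some filed-route has at least one filed-route r such that flew(p,r).
Per pilot: p1:✓  p2:✓  p3:✓
Every pilot in the restrictor has a witness.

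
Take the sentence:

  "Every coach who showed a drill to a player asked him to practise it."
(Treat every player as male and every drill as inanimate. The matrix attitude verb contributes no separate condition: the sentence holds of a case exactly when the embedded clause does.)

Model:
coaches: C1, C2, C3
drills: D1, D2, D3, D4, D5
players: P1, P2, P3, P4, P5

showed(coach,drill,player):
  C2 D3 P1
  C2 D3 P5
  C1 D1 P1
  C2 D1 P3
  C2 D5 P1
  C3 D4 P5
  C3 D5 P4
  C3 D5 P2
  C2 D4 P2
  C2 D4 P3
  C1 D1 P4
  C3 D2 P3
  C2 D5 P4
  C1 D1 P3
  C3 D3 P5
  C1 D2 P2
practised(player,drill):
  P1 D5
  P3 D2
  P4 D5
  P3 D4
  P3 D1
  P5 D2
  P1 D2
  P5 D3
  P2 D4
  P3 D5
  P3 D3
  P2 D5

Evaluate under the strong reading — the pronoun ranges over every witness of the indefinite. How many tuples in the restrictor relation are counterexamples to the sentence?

"him" takes "a player" as antecedent and "it" takes "a drill"; both are donkey pronouns co-varying with the restrictor.
Strong reading: for every (c,d,p) with showed(c,d,p), practised(p,d).
Restrictor triples: (C1,D1,P1)→practised(P1,D1) ✗  (C1,D1,P3)→practised(P3,D1) ✓  (C1,D1,P4)→practised(P4,D1) ✗  (C1,D2,P2)→practised(P2,D2) ✗  (C2,D1,P3)→practised(P3,D1) ✓  (C2,D3,P1)→practised(P1,D3) ✗  (C2,D3,P5)→practised(P5,D3) ✓  (C2,D4,P2)→practised(P2,D4) ✓  (C2,D4,P3)→practised(P3,D4) ✓  (C2,D5,P1)→practised(P1,D5) ✓  (C2,D5,P4)→practised(P4,D5) ✓  (C3,D2,P3)→practised(P3,D2) ✓  (C3,D3,P5)→practised(P5,D3) ✓  (C3,D4,P5)→practised(P5,D4) ✗  (C3,D5,P2)→practised(P2,D5) ✓  (C3,D5,P4)→practised(P4,D5) ✓
Counterexamples (restrictor triples failing the scope): 5.

5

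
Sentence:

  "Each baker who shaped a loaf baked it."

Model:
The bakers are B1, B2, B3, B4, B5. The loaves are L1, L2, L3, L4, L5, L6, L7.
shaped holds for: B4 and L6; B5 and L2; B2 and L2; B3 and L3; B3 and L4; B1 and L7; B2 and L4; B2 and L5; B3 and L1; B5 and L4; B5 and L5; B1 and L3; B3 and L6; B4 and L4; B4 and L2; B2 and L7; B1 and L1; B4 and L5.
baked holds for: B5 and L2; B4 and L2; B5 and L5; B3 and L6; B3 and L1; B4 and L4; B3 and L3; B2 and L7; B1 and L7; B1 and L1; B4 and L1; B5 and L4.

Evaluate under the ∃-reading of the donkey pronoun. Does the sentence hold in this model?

"it" takes "a loaf" as antecedent — a donkey pronoun bound across the clause boundary.
Weak reading: every baker b with some shaped-loaf has at least one shaped-loaf l such that baked(b,l).
Per baker: B1:✓  B2:✓  B3:✓  B4:✓  B5:✓
Every baker in the restrictor has a witness.

True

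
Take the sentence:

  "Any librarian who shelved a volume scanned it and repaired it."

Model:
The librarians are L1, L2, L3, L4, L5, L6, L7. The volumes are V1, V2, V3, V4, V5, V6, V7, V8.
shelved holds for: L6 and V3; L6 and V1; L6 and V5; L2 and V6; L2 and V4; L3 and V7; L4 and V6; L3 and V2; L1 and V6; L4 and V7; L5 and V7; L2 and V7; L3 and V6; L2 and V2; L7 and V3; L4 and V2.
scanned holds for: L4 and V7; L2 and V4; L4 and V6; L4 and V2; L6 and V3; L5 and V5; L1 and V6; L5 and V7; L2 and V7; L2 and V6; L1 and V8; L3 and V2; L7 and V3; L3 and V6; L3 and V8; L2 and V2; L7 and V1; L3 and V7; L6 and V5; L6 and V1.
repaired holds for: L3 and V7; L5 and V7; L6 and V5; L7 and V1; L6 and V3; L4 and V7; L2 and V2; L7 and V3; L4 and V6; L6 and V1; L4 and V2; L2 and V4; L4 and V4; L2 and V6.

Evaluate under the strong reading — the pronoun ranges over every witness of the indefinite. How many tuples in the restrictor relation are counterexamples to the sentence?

4

"it" takes "a volume" as antecedent — a donkey pronoun bound across the clause boundary.
Strong reading: for every (l,v) with shelved(l,v), scanned(l,v) ∧ repaired(l,v).
Restrictor pairs: (L1,V6) ✗  (L2,V2) ✓  (L2,V4) ✓  (L2,V6) ✓  (L2,V7) ✗  (L3,V2) ✗  (L3,V6) ✗  (L3,V7) ✓  (L4,V2) ✓  (L4,V6) ✓  (L4,V7) ✓  (L5,V7) ✓  (L6,V1) ✓  (L6,V3) ✓  (L6,V5) ✓  (L7,V3) ✓
Counterexamples (restrictor pairs failing the scope): 4.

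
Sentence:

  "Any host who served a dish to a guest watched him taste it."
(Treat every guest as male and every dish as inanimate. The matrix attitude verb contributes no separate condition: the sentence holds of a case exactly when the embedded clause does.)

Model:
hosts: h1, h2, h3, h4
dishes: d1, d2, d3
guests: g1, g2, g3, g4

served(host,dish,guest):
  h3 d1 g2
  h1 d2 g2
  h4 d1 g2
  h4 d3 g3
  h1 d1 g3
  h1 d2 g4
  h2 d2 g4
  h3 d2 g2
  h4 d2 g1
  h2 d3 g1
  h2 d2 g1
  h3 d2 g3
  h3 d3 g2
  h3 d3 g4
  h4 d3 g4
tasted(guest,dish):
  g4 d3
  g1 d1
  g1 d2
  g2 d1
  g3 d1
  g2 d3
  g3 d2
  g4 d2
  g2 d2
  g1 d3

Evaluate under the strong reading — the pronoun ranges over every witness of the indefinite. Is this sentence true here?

"him" takes "a guest" as antecedent and "it" takes "a dish"; both are donkey pronouns co-varying with the restrictor.
Strong reading: for every (h,d,g) with served(h,d,g), tasted(g,d).
Restrictor triples: (h1,d1,g3)→tasted(g3,d1) ✓  (h1,d2,g2)→tasted(g2,d2) ✓  (h1,d2,g4)→tasted(g4,d2) ✓  (h2,d2,g1)→tasted(g1,d2) ✓  (h2,d2,g4)→tasted(g4,d2) ✓  (h2,d3,g1)→tasted(g1,d3) ✓  (h3,d1,g2)→tasted(g2,d1) ✓  (h3,d2,g2)→tasted(g2,d2) ✓  (h3,d2,g3)→tasted(g3,d2) ✓  (h3,d3,g2)→tasted(g2,d3) ✓  (h3,d3,g4)→tasted(g4,d3) ✓  (h4,d1,g2)→tasted(g2,d1) ✓  (h4,d2,g1)→tasted(g1,d2) ✓  (h4,d3,g3)→tasted(g3,d3) ✗  (h4,d3,g4)→tasted(g4,d3) ✓
Counterexample: (h4,d3,g3) — tasted(g3,d3) does not hold.

False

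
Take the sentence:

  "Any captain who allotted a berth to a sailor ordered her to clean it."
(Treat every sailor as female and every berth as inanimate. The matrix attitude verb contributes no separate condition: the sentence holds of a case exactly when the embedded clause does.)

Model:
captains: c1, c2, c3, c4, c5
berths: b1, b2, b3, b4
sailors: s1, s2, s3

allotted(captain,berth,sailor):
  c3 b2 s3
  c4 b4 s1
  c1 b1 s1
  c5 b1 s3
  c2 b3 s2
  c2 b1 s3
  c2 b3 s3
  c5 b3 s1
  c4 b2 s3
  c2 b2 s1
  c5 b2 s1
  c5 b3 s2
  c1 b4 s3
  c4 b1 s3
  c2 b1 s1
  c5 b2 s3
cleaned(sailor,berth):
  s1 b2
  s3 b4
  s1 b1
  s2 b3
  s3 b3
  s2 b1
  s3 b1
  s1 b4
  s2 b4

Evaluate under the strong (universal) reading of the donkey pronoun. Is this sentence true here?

"her" takes "a sailor" as antecedent and "it" takes "a berth"; both are donkey pronouns co-varying with the restrictor.
Strong reading: for every (c,b,s) with allotted(c,b,s), cleaned(s,b).
Restrictor triples: (c1,b1,s1)→cleaned(s1,b1) ✓  (c1,b4,s3)→cleaned(s3,b4) ✓  (c2,b1,s1)→cleaned(s1,b1) ✓  (c2,b1,s3)→cleaned(s3,b1) ✓  (c2,b2,s1)→cleaned(s1,b2) ✓  (c2,b3,s2)→cleaned(s2,b3) ✓  (c2,b3,s3)→cleaned(s3,b3) ✓  (c3,b2,s3)→cleaned(s3,b2) ✗  (c4,b1,s3)→cleaned(s3,b1) ✓  (c4,b2,s3)→cleaned(s3,b2) ✗  (c4,b4,s1)→cleaned(s1,b4) ✓  (c5,b1,s3)→cleaned(s3,b1) ✓  (c5,b2,s1)→cleaned(s1,b2) ✓  (c5,b2,s3)→cleaned(s3,b2) ✗  (c5,b3,s1)→cleaned(s1,b3) ✗  (c5,b3,s2)→cleaned(s2,b3) ✓
Counterexample: (c3,b2,s3) — cleaned(s3,b2) does not hold.

False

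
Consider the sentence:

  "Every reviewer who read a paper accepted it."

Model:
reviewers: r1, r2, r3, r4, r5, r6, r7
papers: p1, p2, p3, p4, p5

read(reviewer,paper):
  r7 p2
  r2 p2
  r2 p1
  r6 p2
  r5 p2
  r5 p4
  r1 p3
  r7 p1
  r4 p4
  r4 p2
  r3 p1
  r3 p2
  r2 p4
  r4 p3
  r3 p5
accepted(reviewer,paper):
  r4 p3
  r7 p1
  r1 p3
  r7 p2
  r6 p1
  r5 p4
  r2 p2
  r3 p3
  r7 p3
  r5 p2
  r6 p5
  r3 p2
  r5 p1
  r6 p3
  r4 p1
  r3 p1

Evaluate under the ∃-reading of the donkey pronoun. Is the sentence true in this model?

False

"it" takes "a paper" as antecedent — a donkey pronoun bound across the clause boundary.
Weak reading: every reviewer r with some read-paper has at least one read-paper p such that accepted(r,p).
Per reviewer: r1:✓  r2:✓  r3:✓  r4:✓  r5:✓  r6:✗  r7:✓
r6 has no witness among its read-papers.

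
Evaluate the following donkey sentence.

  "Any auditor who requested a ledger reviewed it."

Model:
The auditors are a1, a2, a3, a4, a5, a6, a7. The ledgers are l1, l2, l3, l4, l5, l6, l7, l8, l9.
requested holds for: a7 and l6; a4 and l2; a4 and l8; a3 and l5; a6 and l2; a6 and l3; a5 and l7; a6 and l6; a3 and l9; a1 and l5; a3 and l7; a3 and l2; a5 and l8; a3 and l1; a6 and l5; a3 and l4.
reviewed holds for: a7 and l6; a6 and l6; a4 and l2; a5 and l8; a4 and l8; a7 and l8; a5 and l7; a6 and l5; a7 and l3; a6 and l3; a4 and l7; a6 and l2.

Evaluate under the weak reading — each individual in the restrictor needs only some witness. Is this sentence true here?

False

"it" takes "a ledger" as antecedent — a donkey pronoun bound across the clause boundary.
Weak reading: every auditor a with some requested-ledger has at least one requested-ledger l such that reviewed(a,l).
Per auditor: a1:✗  a3:✗  a4:✓  a5:✓  a6:✓  a7:✓
a1 has no witness among its requested-ledgers.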